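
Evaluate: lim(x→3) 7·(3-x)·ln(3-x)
This is a 0·∞ indeterminate form.

Rewrite 0·∞ as a quotient (0/0 or ∞/∞ form), then apply L'Hôpital's rule:
  lim(x→3) 7·(3-x)·ln(3-x) = 0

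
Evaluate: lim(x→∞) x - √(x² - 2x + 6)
This is an ∞-∞ indeterminate form.

Combine fractions or rationalize to convert ∞-∞ to 0/0 form:
  lim(x→∞) x - √(x² - 2x + 6) = 1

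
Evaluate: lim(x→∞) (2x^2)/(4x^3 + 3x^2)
This is an ∞/∞ indeterminate form.

Apply L'Hôpital's rule: differentiate numerator and denominator separately.
  f(x) = 2·x^2   ⇒   f'(x) = 4·x
  g(x) = 4·x^3 + 3·x^2   ⇒   g'(x) = 12·x^2 + 6·x
  lim(x→∞) f'(x)/g'(x) = lim(x→∞) (4·x)/(12·x^2 + 6·x)
  = 0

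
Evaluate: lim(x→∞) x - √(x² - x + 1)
This is an ∞-∞ indeterminate form.

Combine fractions or rationalize to convert ∞-∞ to 0/0 form:
  lim(x→∞) x - √(x² - x + 1) = 1/2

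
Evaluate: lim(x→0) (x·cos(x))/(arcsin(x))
This is a 0/0 indeterminate form.

Apply L'Hôpital's rule: differentiate numerator and denominator separately.
  f(x) = x·cos(x)   ⇒   f'(x) = -x·sin(x) + cos(x)
  g(x) = asin(x)   ⇒   g'(x) = 1/sqrt(1 - x^2)
  lim(x→0) f'(x)/g'(x) = lim(x→0) (-x·sin(x) + cos(x))/(1/sqrt(1 - x^2))
  = 1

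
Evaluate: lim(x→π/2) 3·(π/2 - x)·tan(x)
This is a 0·∞ indeterminate form.

Rewrite 0·∞ as a quotient (0/0 or ∞/∞ form), then apply L'Hôpital's rule:
  lim(x→π/2) 3·(π/2 - x)·tan(x) = 3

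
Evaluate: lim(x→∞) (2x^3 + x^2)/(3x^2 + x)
This is an ∞/∞ indeterminate form.

Apply L'Hôpital's rule: differentiate numerator and denominator separately.
  f(x) = 2·x^3 + x^2   ⇒   f'(x) = 6·x^2 + 2·x
  g(x) = 3·x^2 + x   ⇒   g'(x) = 6·x + 1
  lim(x→∞) f'(x)/g'(x) = lim(x→∞) (6·x^2 + 2·x)/(6·x + 1)
  = ∞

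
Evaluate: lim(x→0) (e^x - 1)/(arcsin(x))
This is a 0/0 indeterminate form.

Apply L'Hôpital's rule: differentiate numerator and denominator separately.
  f(x) = e^(x) - 1   ⇒   f'(x) = e^(x)
  g(x) = asin(x)   ⇒   g'(x) = 1/sqrt(1 - x^2)
  lim(x→0) f'(x)/g'(x) = lim(x→0) (e^(x))/(1/sqrt(1 - x^2))
  = 1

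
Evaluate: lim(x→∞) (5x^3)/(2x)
This is an ∞/∞ indeterminate form.

Apply L'Hôpital's rule: differentiate numerator and denominator separately.
  f(x) = 5·x^3   ⇒   f'(x) = 15·x^2
  g(x) = 2·x   ⇒   g'(x) = 2
  lim(x→∞) f'(x)/g'(x) = lim(x→∞) (15·x^2)/(2)
  = ∞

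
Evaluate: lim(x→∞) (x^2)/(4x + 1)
This is an ∞/∞ indeterminate form.

Apply L'Hôpital's rule: differentiate numerator and denominator separately.
  f(x) = x^2   ⇒   f'(x) = 2·x
  g(x) = 4·x + 1   ⇒   g'(x) = 4
  lim(x→∞) f'(x)/g'(x) = lim(x→∞) (2·x)/(4)
  = ∞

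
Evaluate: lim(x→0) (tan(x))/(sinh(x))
This is a 0/0 indeterminate form.

Apply L'Hôpital's rule: differentiate numerator and denominator separately.
  f(x) = tan(x)   ⇒   f'(x) = tan(x)^2 + 1
  g(x) = sinh(x)   ⇒   g'(x) = cosh(x)
  lim(x→0) f'(x)/g'(x) = lim(x→0) (tan(x)^2 + 1)/(cosh(x))
  = 1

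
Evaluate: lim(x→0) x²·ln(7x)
This is a 0·∞ indeterminate form.

Rewrite 0·∞ as a quotient (0/0 or ∞/∞ form), then apply L'Hôpital's rule:
  lim(x→0) x²·ln(7x) = 0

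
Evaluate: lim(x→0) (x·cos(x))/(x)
This is a 0/0 indeterminate form.

Apply L'Hôpital's rule: differentiate numerator and denominator separately.
  f(x) = x·cos(x)   ⇒   f'(x) = -x·sin(x) + cos(x)
  g(x) = x   ⇒   g'(x) = 1
  lim(x→0) f'(x)/g'(x) = lim(x→0) (-x·sin(x) + cos(x))/(1)
  = 1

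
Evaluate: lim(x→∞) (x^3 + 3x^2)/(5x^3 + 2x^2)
This is an ∞/∞ indeterminate form.

Apply L'Hôpital's rule: differentiate numerator and denominator separately.
  f(x) = x^3 + 3·x^2   ⇒   f'(x) = 3·x^2 + 6·x
  g(x) = 5·x^3 + 2·x^2   ⇒   g'(x) = 15·x^2 + 4·x
  lim(x→∞) f'(x)/g'(x) = lim(x→∞) (3·x^2 + 6·x)/(15·x^2 + 4·x)
  = 1/5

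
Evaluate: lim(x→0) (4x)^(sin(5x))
This is an exponential indeterminate form.

For exponential indeterminate forms, take the natural log:
  Let L = lim(x→0) (4x)^(sin(5x))
  Then ln(L) = lim(x→0) [exponent × ln(base)]
  Evaluate using L'Hôpital or standard limits, then exponentiate.
  L = 1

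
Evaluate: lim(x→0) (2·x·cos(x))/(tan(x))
This is a 0/0 indeterminate form.

Apply L'Hôpital's rule: differentiate numerator and denominator separately.
  f(x) = 2·x·cos(x)   ⇒   f'(x) = -2·x·sin(x) + 2·cos(x)
  g(x) = tan(x)   ⇒   g'(x) = tan(x)^2 + 1
  lim(x→0) f'(x)/g'(x) = lim(x→0) (-2·x·sin(x) + 2·cos(x))/(tan(x)^2 + 1)
  = 2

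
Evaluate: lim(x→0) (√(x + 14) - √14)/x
This is a standard limit.

Factor or rationalize the expression:
  lim(x→0) (√(x + 14) - √14)/x = sqrt(14)/28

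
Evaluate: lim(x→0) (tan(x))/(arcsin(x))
This is a 0/0 indeterminate form.

Apply L'Hôpital's rule: differentiate numerator and denominator separately.
  f(x) = tan(x)   ⇒   f'(x) = tan(x)^2 + 1
  g(x) = asin(x)   ⇒   g'(x) = 1/sqrt(1 - x^2)
  lim(x→0) f'(x)/g'(x) = lim(x→0) (tan(x)^2 + 1)/(1/sqrt(1 - x^2))
  = 1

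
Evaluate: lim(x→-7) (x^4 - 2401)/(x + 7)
This is a standard limit.

Factor or rationalize the expression:
  lim(x→-7) (x^4 - 2401)/(x + 7) = -1372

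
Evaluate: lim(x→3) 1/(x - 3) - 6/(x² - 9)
This is an ∞-∞ indeterminate form.

Combine fractions or rationalize to convert ∞-∞ to 0/0 form:
  lim(x→3) 1/(x - 3) - 6/(x² - 9) = 1/6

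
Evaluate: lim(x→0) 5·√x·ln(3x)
This is a 0·∞ indeterminate form.

Rewrite 0·∞ as a quotient (0/0 or ∞/∞ form), then apply L'Hôpital's rule:
  lim(x→0) 5·√x·ln(3x) = 0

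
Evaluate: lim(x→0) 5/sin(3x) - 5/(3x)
This is an ∞-∞ indeterminate form.

Combine fractions or rationalize to convert ∞-∞ to 0/0 form:
  lim(x→0) 5/sin(3x) - 5/(3x) = 0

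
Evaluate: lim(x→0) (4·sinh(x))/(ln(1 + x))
This is a 0/0 indeterminate form.

Apply L'Hôpital's rule: differentiate numerator and denominator separately.
  f(x) = 4·sinh(x)   ⇒   f'(x) = 4·cosh(x)
  g(x) = ln(x + 1)   ⇒   g'(x) = 1/(x + 1)
  lim(x→0) f'(x)/g'(x) = lim(x→0) (4·cosh(x))/(1/(x + 1))
  = 4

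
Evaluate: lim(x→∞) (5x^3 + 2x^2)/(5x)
This is an ∞/∞ indeterminate form.

Apply L'Hôpital's rule: differentiate numerator and denominator separately.
  f(x) = 5·x^3 + 2·x^2   ⇒   f'(x) = 15·x^2 + 4·x
  g(x) = 5·x   ⇒   g'(x) = 5
  lim(x→∞) f'(x)/g'(x) = lim(x→∞) (15·x^2 + 4·x)/(5)
  = ∞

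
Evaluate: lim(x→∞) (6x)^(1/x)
This is an exponential indeterminate form.

For exponential indeterminate forms, take the natural log:
  Let L = lim(x→∞) (6x)^(1/x)
  Then ln(L) = lim(x→∞) [exponent × ln(base)]
  Evaluate using L'Hôpital or standard limits, then exponentiate.
  L = 1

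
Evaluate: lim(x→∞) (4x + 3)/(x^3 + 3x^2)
This is an ∞/∞ indeterminate form.

Apply L'Hôpital's rule: differentiate numerator and denominator separately.
  f(x) = 4·x + 3   ⇒   f'(x) = 4
  g(x) = x^3 + 3·x^2   ⇒   g'(x) = 3·x^2 + 6·x
  lim(x→∞) f'(x)/g'(x) = lim(x→∞) (4)/(3·x^2 + 6·x)
  = 0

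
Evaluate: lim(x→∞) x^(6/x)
This is an exponential indeterminate form.

For exponential indeterminate forms, take the natural log:
  Let L = lim(x→∞) x^(6/x)
  Then ln(L) = lim(x→∞) [exponent × ln(base)]
  Evaluate using L'Hôpital or standard limits, then exponentiate.
  L = 1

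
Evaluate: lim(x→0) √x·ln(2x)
This is a 0·∞ indeterminate form.

Rewrite 0·∞ as a quotient (0/0 or ∞/∞ form), then apply L'Hôpital's rule:
  lim(x→0) √x·ln(2x) = 0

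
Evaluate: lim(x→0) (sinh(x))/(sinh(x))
This is a 0/0 indeterminate form.

Apply L'Hôpital's rule: differentiate numerator and denominator separately.
  f(x) = sinh(x)   ⇒   f'(x) = cosh(x)
  g(x) = sinh(x)   ⇒   g'(x) = cosh(x)
  lim(x→0) f'(x)/g'(x) = lim(x→0) (cosh(x))/(cosh(x))
  = 1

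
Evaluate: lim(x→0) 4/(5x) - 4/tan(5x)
This is an ∞-∞ indeterminate form.

Combine fractions or rationalize to convert ∞-∞ to 0/0 form:
  lim(x→0) 4/(5x) - 4/tan(5x) = 0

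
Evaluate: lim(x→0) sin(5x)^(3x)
This is an exponential indeterminate form.

For exponential indeterminate forms, take the natural log:
  Let L = lim(x→0) sin(5x)^(3x)
  Then ln(L) = lim(x→0) [exponent × ln(base)]
  Evaluate using L'Hôpital or standard limits, then exponentiate.
  L = 1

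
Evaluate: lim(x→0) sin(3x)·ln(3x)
This is a 0·∞ indeterminate form.

Rewrite 0·∞ as a quotient (0/0 or ∞/∞ form), then apply L'Hôpital's rule:
  lim(x→0) sin(3x)·ln(3x) = 0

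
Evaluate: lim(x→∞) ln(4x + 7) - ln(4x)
This is an ∞-∞ indeterminate form.

Combine fractions or rationalize to convert ∞-∞ to 0/0 form:
  lim(x→∞) ln(4x + 7) - ln(4x) = 0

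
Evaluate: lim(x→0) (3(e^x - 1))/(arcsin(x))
This is a 0/0 indeterminate form.

Apply L'Hôpital's rule: differentiate numerator and denominator separately.
  f(x) = 3·e^(x) - 3   ⇒   f'(x) = 3·e^(x)
  g(x) = asin(x)   ⇒   g'(x) = 1/sqrt(1 - x^2)
  lim(x→0) f'(x)/g'(x) = lim(x→0) (3·e^(x))/(1/sqrt(1 - x^2))
  = 3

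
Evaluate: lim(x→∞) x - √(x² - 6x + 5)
This is an ∞-∞ indeterminate form.

Combine fractions or rationalize to convert ∞-∞ to 0/0 form:
  lim(x→∞) x - √(x² - 6x + 5) = 3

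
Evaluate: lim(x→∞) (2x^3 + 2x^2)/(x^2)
This is an ∞/∞ indeterminate form.

Apply L'Hôpital's rule: differentiate numerator and denominator separately.
  f(x) = 2·x^3 + 2·x^2   ⇒   f'(x) = 6·x^2 + 4·x
  g(x) = x^2   ⇒   g'(x) = 2·x
  lim(x→∞) f'(x)/g'(x) = lim(x→∞) (6·x^2 + 4·x)/(2·x)
  = ∞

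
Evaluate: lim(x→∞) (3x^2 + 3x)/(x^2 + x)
This is an ∞/∞ indeterminate form.

Apply L'Hôpital's rule: differentiate numerator and denominator separately.
  f(x) = 3·x^2 + 3·x   ⇒   f'(x) = 6·x + 3
  g(x) = x^2 + x   ⇒   g'(x) = 2·x + 1
  lim(x→∞) f'(x)/g'(x) = lim(x→∞) (6·x + 3)/(2·x + 1)
  = 3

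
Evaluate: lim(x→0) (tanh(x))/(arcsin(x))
This is a 0/0 indeterminate form.

Apply L'Hôpital's rule: differentiate numerator and denominator separately.
  f(x) = tanh(x)   ⇒   f'(x) = 1 - tanh(x)^2
  g(x) = asin(x)   ⇒   g'(x) = 1/sqrt(1 - x^2)
  lim(x→0) f'(x)/g'(x) = lim(x→0) (1 - tanh(x)^2)/(1/sqrt(1 - x^2))
  = 1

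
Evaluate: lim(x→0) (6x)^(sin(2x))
This is an exponential indeterminate form.

For exponential indeterminate forms, take the natural log:
  Let L = lim(x→0) (6x)^(sin(2x))
  Then ln(L) = lim(x→0) [exponent × ln(base)]
  Evaluate using L'Hôpital or standard limits, then exponentiate.
  L = 1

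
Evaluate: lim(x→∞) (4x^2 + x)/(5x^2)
This is an ∞/∞ indeterminate form.

Apply L'Hôpital's rule: differentiate numerator and denominator separately.
  f(x) = 4·x^2 + x   ⇒   f'(x) = 8·x + 1
  g(x) = 5·x^2   ⇒   g'(x) = 10·x
  lim(x→∞) f'(x)/g'(x) = lim(x→∞) (8·x + 1)/(10·x)
  = 4/5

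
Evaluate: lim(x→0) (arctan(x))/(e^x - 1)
This is a 0/0 indeterminate form.

Apply L'Hôpital's rule: differentiate numerator and denominator separately.
  f(x) = atan(x)   ⇒   f'(x) = 1/(x^2 + 1)
  g(x) = e^(x) - 1   ⇒   g'(x) = e^(x)
  lim(x→0) f'(x)/g'(x) = lim(x→0) (1/(x^2 + 1))/(e^(x))
  = 1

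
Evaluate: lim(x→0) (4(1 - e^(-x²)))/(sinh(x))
This is a 0/0 indeterminate form.

Apply L'Hôpital's rule: differentiate numerator and denominator separately.
  f(x) = 4 - 4·e^(-x^2)   ⇒   f'(x) = 8·x·e^(-x^2)
  g(x) = sinh(x)   ⇒   g'(x) = cosh(x)
  lim(x→0) f'(x)/g'(x) = lim(x→0) (8·x·e^(-x^2))/(cosh(x))
  = 0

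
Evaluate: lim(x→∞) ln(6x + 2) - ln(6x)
This is an ∞-∞ indeterminate form.

Combine fractions or rationalize to convert ∞-∞ to 0/0 form:
  lim(x→∞) ln(6x + 2) - ln(6x) = 0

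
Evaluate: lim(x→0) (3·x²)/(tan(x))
This is a 0/0 indeterminate form.

Apply L'Hôpital's rule: differentiate numerator and denominator separately.
  f(x) = 3·x^2   ⇒   f'(x) = 6·x
  g(x) = tan(x)   ⇒   g'(x) = tan(x)^2 + 1
  lim(x→0) f'(x)/g'(x) = lim(x→0) (6·x)/(tan(x)^2 + 1)
  = 0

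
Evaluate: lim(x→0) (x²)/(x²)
This is a 0/0 indeterminate form.

Apply L'Hôpital's rule: differentiate numerator and denominator separately.
  f(x) = x^2   ⇒   f'(x) = 2·x
  g(x) = x^2   ⇒   g'(x) = 2·x
  lim(x→0) f'(x)/g'(x) = lim(x→0) (2·x)/(2·x)
  = 1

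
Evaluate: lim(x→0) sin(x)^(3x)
This is an exponential indeterminate form.

For exponential indeterminate forms, take the natural log:
  Let L = lim(x→0) sin(x)^(3x)
  Then ln(L) = lim(x→0) [exponent × ln(base)]
  Evaluate using L'Hôpital or standard limits, then exponentiate.
  L = 1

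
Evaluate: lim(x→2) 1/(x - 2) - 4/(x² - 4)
This is an ∞-∞ indeterminate form.

Combine fractions or rationalize to convert ∞-∞ to 0/0 form:
  lim(x→2) 1/(x - 2) - 4/(x² - 4) = 1/4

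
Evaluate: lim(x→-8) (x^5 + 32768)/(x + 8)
This is a standard limit.

Factor or rationalize the expression:
  lim(x→-8) (x^5 + 32768)/(x + 8) = 20480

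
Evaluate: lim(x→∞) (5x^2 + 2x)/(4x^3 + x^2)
This is an ∞/∞ indeterminate form.

Apply L'Hôpital's rule: differentiate numerator and denominator separately.
  f(x) = 5·x^2 + 2·x   ⇒   f'(x) = 10·x + 2
  g(x) = 4·x^3 + x^2   ⇒   g'(x) = 12·x^2 + 2·x
  lim(x→∞) f'(x)/g'(x) = lim(x→∞) (10·x + 2)/(12·x^2 + 2·x)
  = 0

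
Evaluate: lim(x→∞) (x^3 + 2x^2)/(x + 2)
This is an ∞/∞ indeterminate form.

Apply L'Hôpital's rule: differentiate numerator and denominator separately.
  f(x) = x^3 + 2·x^2   ⇒   f'(x) = 3·x^2 + 4·x
  g(x) = x + 2   ⇒   g'(x) = 1
  lim(x→∞) f'(x)/g'(x) = lim(x→∞) (3·x^2 + 4·x)/(1)
  = ∞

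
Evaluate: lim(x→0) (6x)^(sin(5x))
This is an exponential indeterminate form.

For exponential indeterminate forms, take the natural log:
  Let L = lim(x→0) (6x)^(sin(5x))
  Then ln(L) = lim(x→0) [exponent × ln(base)]
  Evaluate using L'Hôpital or standard limits, then exponentiate.
  L = 1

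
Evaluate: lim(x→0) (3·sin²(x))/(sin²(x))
This is a 0/0 indeterminate form.

Apply L'Hôpital's rule: differentiate numerator and denominator separately.
  f(x) = 3·sin(x)^2   ⇒   f'(x) = 6·sin(x)·cos(x)
  g(x) = sin(x)^2   ⇒   g'(x) = 2·sin(x)·cos(x)
  lim(x→0) f'(x)/g'(x) = lim(x→0) (6·sin(x)·cos(x))/(2·sin(x)·cos(x))
  = 3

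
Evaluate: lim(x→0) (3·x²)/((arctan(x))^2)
This is a 0/0 indeterminate form.

Apply L'Hôpital's rule: differentiate numerator and denominator separately.
  f(x) = 3·x^2   ⇒   f'(x) = 6·x
  g(x) = atan(x)^2   ⇒   g'(x) = 2·atan(x)/(x^2 + 1)
  lim(x→0) f'(x)/g'(x) = lim(x→0) (6·x)/(2·atan(x)/(x^2 + 1))
  = 3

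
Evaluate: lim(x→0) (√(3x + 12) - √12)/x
This is a standard limit.

Factor or rationalize the expression:
  lim(x→0) (√(3x + 12) - √12)/x = sqrt(3)/4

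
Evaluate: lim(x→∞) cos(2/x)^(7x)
This is an exponential indeterminate form.

For exponential indeterminate forms, take the natural log:
  Let L = lim(x→∞) cos(2/x)^(7x)
  Then ln(L) = lim(x→∞) [exponent × ln(base)]
  Evaluate using L'Hôpital or standard limits, then exponentiate.
  L = 1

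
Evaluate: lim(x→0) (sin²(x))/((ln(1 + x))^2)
This is a 0/0 indeterminate form.

Apply L'Hôpital's rule: differentiate numerator and denominator separately.
  f(x) = sin(x)^2   ⇒   f'(x) = 2·sin(x)·cos(x)
  g(x) = ln(x + 1)^2   ⇒   g'(x) = 2·ln(x + 1)/(x + 1)
  lim(x→0) f'(x)/g'(x) = lim(x→0) (2·sin(x)·cos(x))/(2·ln(x + 1)/(x + 1))
  = 1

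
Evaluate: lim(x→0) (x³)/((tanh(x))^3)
This is a 0/0 indeterminate form.

Apply L'Hôpital's rule: differentiate numerator and denominator separately.
  f(x) = x^3   ⇒   f'(x) = 3·x^2
  g(x) = tanh(x)^3   ⇒   g'(x) = (3 - 3·tanh(x)^2)·tanh(x)^2
  lim(x→0) f'(x)/g'(x) = lim(x→0) (3·x^2)/((3 - 3·tanh(x)^2)·tanh(x)^2)
  = 1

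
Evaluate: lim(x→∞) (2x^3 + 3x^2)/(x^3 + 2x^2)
This is an ∞/∞ indeterminate form.

Apply L'Hôpital's rule: differentiate numerator and denominator separately.
  f(x) = 2·x^3 + 3·x^2   ⇒   f'(x) = 6·x^2 + 6·x
  g(x) = x^3 + 2·x^2   ⇒   g'(x) = 3·x^2 + 4·x
  lim(x→∞) f'(x)/g'(x) = lim(x→∞) (6·x^2 + 6·x)/(3·x^2 + 4·x)
  = 2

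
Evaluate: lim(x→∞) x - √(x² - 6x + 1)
This is an ∞-∞ indeterminate form.

Combine fractions or rationalize to convert ∞-∞ to 0/0 form:
  lim(x→∞) x - √(x² - 6x + 1) = 3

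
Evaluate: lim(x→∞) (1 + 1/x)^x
This is an exponential indeterminate form.

For exponential indeterminate forms, take the natural log:
  Let L = lim(x→∞) (1 + 1/x)^x
  Then ln(L) = lim(x→∞) [exponent × ln(base)]
  Evaluate using L'Hôpital or standard limits, then exponentiate.
  L = e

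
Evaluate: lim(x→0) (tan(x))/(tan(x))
This is a 0/0 indeterminate form.

Apply L'Hôpital's rule: differentiate numerator and denominator separately.
  f(x) = tan(x)   ⇒   f'(x) = tan(x)^2 + 1
  g(x) = tan(x)   ⇒   g'(x) = tan(x)^2 + 1
  lim(x→0) f'(x)/g'(x) = lim(x→0) (tan(x)^2 + 1)/(tan(x)^2 + 1)
  = 1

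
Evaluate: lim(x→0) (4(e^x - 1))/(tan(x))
This is a 0/0 indeterminate form.

Apply L'Hôpital's rule: differentiate numerator and denominator separately.
  f(x) = 4·e^(x) - 4   ⇒   f'(x) = 4·e^(x)
  g(x) = tan(x)   ⇒   g'(x) = tan(x)^2 + 1
  lim(x→0) f'(x)/g'(x) = lim(x→0) (4·e^(x))/(tan(x)^2 + 1)
  = 4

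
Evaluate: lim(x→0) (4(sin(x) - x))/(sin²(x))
This is a 0/0 indeterminate form.

Apply L'Hôpital's rule: differentiate numerator and denominator separately.
  f(x) = -4·x + 4·sin(x)   ⇒   f'(x) = 4·cos(x) - 4
  g(x) = sin(x)^2   ⇒   g'(x) = 2·sin(x)·cos(x)
  lim(x→0) f'(x)/g'(x) = lim(x→0) (4·cos(x) - 4)/(2·sin(x)·cos(x))
  = 0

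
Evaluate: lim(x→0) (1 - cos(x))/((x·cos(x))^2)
This is a 0/0 indeterminate form.

Apply L'Hôpital's rule: differentiate numerator and denominator separately.
  f(x) = 1 - cos(x)   ⇒   f'(x) = sin(x)
  g(x) = x^2·cos(x)^2   ⇒   g'(x) = -2·x^2·sin(x)·cos(x) + 2·x·cos(x)^2
  lim(x→0) f'(x)/g'(x) = lim(x→0) (sin(x))/(-2·x^2·sin(x)·cos(x) + 2·x·cos(x)^2)
  = 1/2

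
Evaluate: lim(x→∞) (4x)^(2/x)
This is an exponential indeterminate form.

For exponential indeterminate forms, take the natural log:
  Let L = lim(x→∞) (4x)^(2/x)
  Then ln(L) = lim(x→∞) [exponent × ln(base)]
  Evaluate using L'Hôpital or standard limits, then exponentiate.
  L = 1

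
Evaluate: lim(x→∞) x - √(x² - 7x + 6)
This is an ∞-∞ indeterminate form.

Combine fractions or rationalize to convert ∞-∞ to 0/0 form:
  lim(x→∞) x - √(x² - 7x + 6) = 7/2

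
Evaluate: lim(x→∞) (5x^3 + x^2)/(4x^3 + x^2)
This is an ∞/∞ indeterminate form.

Apply L'Hôpital's rule: differentiate numerator and denominator separately.
  f(x) = 5·x^3 + x^2   ⇒   f'(x) = 15·x^2 + 2·x
  g(x) = 4·x^3 + x^2   ⇒   g'(x) = 12·x^2 + 2·x
  lim(x→∞) f'(x)/g'(x) = lim(x→∞) (15·x^2 + 2·x)/(12·x^2 + 2·x)
  = 5/4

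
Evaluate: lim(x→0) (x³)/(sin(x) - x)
This is a 0/0 indeterminate form.

Apply L'Hôpital's rule: differentiate numerator and denominator separately.
  f(x) = x^3   ⇒   f'(x) = 3·x^2
  g(x) = -x + sin(x)   ⇒   g'(x) = cos(x) - 1
  lim(x→0) f'(x)/g'(x) = lim(x→0) (3·x^2)/(cos(x) - 1)
  = -6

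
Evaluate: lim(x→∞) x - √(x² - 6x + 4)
This is an ∞-∞ indeterminate form.

Combine fractions or rationalize to convert ∞-∞ to 0/0 form:
  lim(x→∞) x - √(x² - 6x + 4) = 3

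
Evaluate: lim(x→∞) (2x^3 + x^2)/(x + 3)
This is an ∞/∞ indeterminate form.

Apply L'Hôpital's rule: differentiate numerator and denominator separately.
  f(x) = 2·x^3 + x^2   ⇒   f'(x) = 6·x^2 + 2·x
  g(x) = x + 3   ⇒   g'(x) = 1
  lim(x→∞) f'(x)/g'(x) = lim(x→∞) (6·x^2 + 2·x)/(1)
  = ∞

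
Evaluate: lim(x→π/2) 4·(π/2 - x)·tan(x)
This is a 0·∞ indeterminate form.

Rewrite 0·∞ as a quotient (0/0 or ∞/∞ form), then apply L'Hôpital's rule:
  lim(x→π/2) 4·(π/2 - x)·tan(x) = 4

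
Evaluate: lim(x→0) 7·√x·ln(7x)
This is a 0·∞ indeterminate form.

Rewrite 0·∞ as a quotient (0/0 or ∞/∞ form), then apply L'Hôpital's rule:
  lim(x→0) 7·√x·ln(7x) = 0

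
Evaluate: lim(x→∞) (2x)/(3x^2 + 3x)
This is an ∞/∞ indeterminate form.

Apply L'Hôpital's rule: differentiate numerator and denominator separately.
  f(x) = 2·x   ⇒   f'(x) = 2
  g(x) = 3·x^2 + 3·x   ⇒   g'(x) = 6·x + 3
  lim(x→∞) f'(x)/g'(x) = lim(x→∞) (2)/(6·x + 3)
  = 0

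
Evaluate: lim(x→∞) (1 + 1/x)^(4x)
This is an exponential indeterminate form.

For exponential indeterminate forms, take the natural log:
  Let L = lim(x→∞) (1 + 1/x)^(4x)
  Then ln(L) = lim(x→∞) [exponent × ln(base)]
  Evaluate using L'Hôpital or standard limits, then exponentiate.
  L = e^(4)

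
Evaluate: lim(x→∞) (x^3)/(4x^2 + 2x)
This is an ∞/∞ indeterminate form.

Apply L'Hôpital's rule: differentiate numerator and denominator separately.
  f(x) = x^3   ⇒   f'(x) = 3·x^2
  g(x) = 4·x^2 + 2·x   ⇒   g'(x) = 8·x + 2
  lim(x→∞) f'(x)/g'(x) = lim(x→∞) (3·x^2)/(8·x + 2)
  = ∞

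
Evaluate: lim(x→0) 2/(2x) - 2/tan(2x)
This is an ∞-∞ indeterminate form.

Combine fractions or rationalize to convert ∞-∞ to 0/0 form:
  lim(x→0) 2/(2x) - 2/tan(2x) = 0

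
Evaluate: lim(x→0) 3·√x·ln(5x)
This is a 0·∞ indeterminate form.

Rewrite 0·∞ as a quotient (0/0 or ∞/∞ form), then apply L'Hôpital's rule:
  lim(x→0) 3·√x·ln(5x) = 0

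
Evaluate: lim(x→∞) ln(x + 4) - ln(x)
This is an ∞-∞ indeterminate form.

Combine fractions or rationalize to convert ∞-∞ to 0/0 form:
  lim(x→∞) ln(x + 4) - ln(x) = 0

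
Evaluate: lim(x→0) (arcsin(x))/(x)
This is a 0/0 indeterminate form.

Apply L'Hôpital's rule: differentiate numerator and denominator separately.
  f(x) = asin(x)   ⇒   f'(x) = 1/sqrt(1 - x^2)
  g(x) = x   ⇒   g'(x) = 1
  lim(x→0) f'(x)/g'(x) = lim(x→0) (1/sqrt(1 - x^2))/(1)
  = 1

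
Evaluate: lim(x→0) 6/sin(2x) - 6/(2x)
This is an ∞-∞ indeterminate form.

Combine fractions or rationalize to convert ∞-∞ to 0/0 form:
  lim(x→0) 6/sin(2x) - 6/(2x) = 0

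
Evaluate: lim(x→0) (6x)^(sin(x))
This is an exponential indeterminate form.

For exponential indeterminate forms, take the natural log:
  Let L = lim(x→0) (6x)^(sin(x))
  Then ln(L) = lim(x→0) [exponent × ln(base)]
  Evaluate using L'Hôpital or standard limits, then exponentiate.
  L = 1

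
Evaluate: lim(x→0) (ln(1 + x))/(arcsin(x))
This is a 0/0 indeterminate form.

Apply L'Hôpital's rule: differentiate numerator and denominator separately.
  f(x) = ln(x + 1)   ⇒   f'(x) = 1/(x + 1)
  g(x) = asin(x)   ⇒   g'(x) = 1/sqrt(1 - x^2)
  lim(x→0) f'(x)/g'(x) = lim(x→0) (1/(x + 1))/(1/sqrt(1 - x^2))
  = 1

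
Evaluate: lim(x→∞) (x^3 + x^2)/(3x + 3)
This is an ∞/∞ indeterminate form.

Apply L'Hôpital's rule: differentiate numerator and denominator separately.
  f(x) = x^3 + x^2   ⇒   f'(x) = 3·x^2 + 2·x
  g(x) = 3·x + 3   ⇒   g'(x) = 3
  lim(x→∞) f'(x)/g'(x) = lim(x→∞) (3·x^2 + 2·x)/(3)
  = ∞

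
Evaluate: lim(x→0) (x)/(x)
This is a 0/0 indeterminate form.

Apply L'Hôpital's rule: differentiate numerator and denominator separately.
  f(x) = x   ⇒   f'(x) = 1
  g(x) = x   ⇒   g'(x) = 1
  lim(x→0) f'(x)/g'(x) = lim(x→0) (1)/(1)
  = 1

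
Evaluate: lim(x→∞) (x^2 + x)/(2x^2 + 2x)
This is an ∞/∞ indeterminate form.

Apply L'Hôpital's rule: differentiate numerator and denominator separately.
  f(x) = x^2 + x   ⇒   f'(x) = 2·x + 1
  g(x) = 2·x^2 + 2·x   ⇒   g'(x) = 4·x + 2
  lim(x→∞) f'(x)/g'(x) = lim(x→∞) (2·x + 1)/(4·x + 2)
  = 1/2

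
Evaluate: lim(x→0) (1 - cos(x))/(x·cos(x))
This is a 0/0 indeterminate form.

Apply L'Hôpital's rule: differentiate numerator and denominator separately.
  f(x) = 1 - cos(x)   ⇒   f'(x) = sin(x)
  g(x) = x·cos(x)   ⇒   g'(x) = -x·sin(x) + cos(x)
  lim(x→0) f'(x)/g'(x) = lim(x→0) (sin(x))/(-x·sin(x) + cos(x))
  = 0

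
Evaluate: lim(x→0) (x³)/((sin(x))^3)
This is a 0/0 indeterminate form.

Apply L'Hôpital's rule: differentiate numerator and denominator separately.
  f(x) = x^3   ⇒   f'(x) = 3·x^2
  g(x) = sin(x)^3   ⇒   g'(x) = 3·sin(x)^2·cos(x)
  lim(x→0) f'(x)/g'(x) = lim(x→0) (3·x^2)/(3·sin(x)^2·cos(x))
  = 1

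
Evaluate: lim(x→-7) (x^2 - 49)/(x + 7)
This is a standard limit.

Factor or rationalize the expression:
  lim(x→-7) (x^2 - 49)/(x + 7) = -14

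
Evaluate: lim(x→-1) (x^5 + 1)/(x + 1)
This is a standard limit.

Factor or rationalize the expression:
  lim(x→-1) (x^5 + 1)/(x + 1) = 5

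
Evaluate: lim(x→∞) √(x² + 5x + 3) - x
This is an ∞-∞ indeterminate form.

Combine fractions or rationalize to convert ∞-∞ to 0/0 form:
  lim(x→∞) √(x² + 5x + 3) - x = 5/2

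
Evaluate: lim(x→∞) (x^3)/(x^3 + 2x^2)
This is an ∞/∞ indeterminate form.

Apply L'Hôpital's rule: differentiate numerator and denominator separately.
  f(x) = x^3   ⇒   f'(x) = 3·x^2
  g(x) = x^3 + 2·x^2   ⇒   g'(x) = 3·x^2 + 4·x
  lim(x→∞) f'(x)/g'(x) = lim(x→∞) (3·x^2)/(3·x^2 + 4·x)
  = 1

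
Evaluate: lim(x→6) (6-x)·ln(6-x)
This is a 0·∞ indeterminate form.

Rewrite 0·∞ as a quotient (0/0 or ∞/∞ form), then apply L'Hôpital's rule:
  lim(x→6) (6-x)·ln(6-x) = 0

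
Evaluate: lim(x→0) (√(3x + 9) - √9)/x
This is a standard limit.

Factor or rationalize the expression:
  lim(x→0) (√(3x + 9) - √9)/x = 1/2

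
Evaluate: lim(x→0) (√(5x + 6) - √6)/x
This is a standard limit.

Factor or rationalize the expression:
  lim(x→0) (√(5x + 6) - √6)/x = 5·sqrt(6)/12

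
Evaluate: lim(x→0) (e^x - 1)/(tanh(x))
This is a 0/0 indeterminate form.

Apply L'Hôpital's rule: differentiate numerator and denominator separately.
  f(x) = e^(x) - 1   ⇒   f'(x) = e^(x)
  g(x) = tanh(x)   ⇒   g'(x) = 1 - tanh(x)^2
  lim(x→0) f'(x)/g'(x) = lim(x→0) (e^(x))/(1 - tanh(x)^2)
  = 1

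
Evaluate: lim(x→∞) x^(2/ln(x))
This is an exponential indeterminate form.

For exponential indeterminate forms, take the natural log:
  Let L = lim(x→∞) x^(2/ln(x))
  Then ln(L) = lim(x→∞) [exponent × ln(base)]
  Evaluate using L'Hôpital or standard limits, then exponentiate.
  L = e²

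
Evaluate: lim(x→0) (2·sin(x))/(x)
This is a 0/0 indeterminate form.

Apply L'Hôpital's rule: differentiate numerator and denominator separately.
  f(x) = 2·sin(x)   ⇒   f'(x) = 2·cos(x)
  g(x) = x   ⇒   g'(x) = 1
  lim(x→0) f'(x)/g'(x) = lim(x→0) (2·cos(x))/(1)
  = 2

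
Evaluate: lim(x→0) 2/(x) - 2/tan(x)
This is an ∞-∞ indeterminate form.

Combine fractions or rationalize to convert ∞-∞ to 0/0 form:
  lim(x→0) 2/(x) - 2/tan(x) = 0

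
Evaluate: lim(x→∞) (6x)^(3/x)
This is an exponential indeterminate form.

For exponential indeterminate forms, take the natural log:
  Let L = lim(x→∞) (6x)^(3/x)
  Then ln(L) = lim(x→∞) [exponent × ln(base)]
  Evaluate using L'Hôpital or standard limits, then exponentiate.
  L = 1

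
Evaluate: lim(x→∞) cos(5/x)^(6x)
This is an exponential indeterminate form.

For exponential indeterminate forms, take the natural log:
  Let L = lim(x→∞) cos(5/x)^(6x)
  Then ln(L) = lim(x→∞) [exponent × ln(base)]
  Evaluate using L'Hôpital or standard limits, then exponentiate.
  L = 1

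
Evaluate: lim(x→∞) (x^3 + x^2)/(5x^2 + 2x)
This is an ∞/∞ indeterminate form.

Apply L'Hôpital's rule: differentiate numerator and denominator separately.
  f(x) = x^3 + x^2   ⇒   f'(x) = 3·x^2 + 2·x
  g(x) = 5·x^2 + 2·x   ⇒   g'(x) = 10·x + 2
  lim(x→∞) f'(x)/g'(x) = lim(x→∞) (3·x^2 + 2·x)/(10·x + 2)
  = ∞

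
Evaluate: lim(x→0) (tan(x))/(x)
This is a 0/0 indeterminate form.

Apply L'Hôpital's rule: differentiate numerator and denominator separately.
  f(x) = tan(x)   ⇒   f'(x) = tan(x)^2 + 1
  g(x) = x   ⇒   g'(x) = 1
  lim(x→0) f'(x)/g'(x) = lim(x→0) (tan(x)^2 + 1)/(1)
  = 1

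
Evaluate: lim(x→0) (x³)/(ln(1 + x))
This is a 0/0 indeterminate form.

Apply L'Hôpital's rule: differentiate numerator and denominator separately.
  f(x) = x^3   ⇒   f'(x) = 3·x^2
  g(x) = ln(x + 1)   ⇒   g'(x) = 1/(x + 1)
  lim(x→0) f'(x)/g'(x) = lim(x→0) (3·x^2)/(1/(x + 1))
  = 0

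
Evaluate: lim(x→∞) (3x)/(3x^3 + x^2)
This is an ∞/∞ indeterminate form.

Apply L'Hôpital's rule: differentiate numerator and denominator separately.
  f(x) = 3·x   ⇒   f'(x) = 3
  g(x) = 3·x^3 + x^2   ⇒   g'(x) = 9·x^2 + 2·x
  lim(x→∞) f'(x)/g'(x) = lim(x→∞) (3)/(9·x^2 + 2·x)
  = 0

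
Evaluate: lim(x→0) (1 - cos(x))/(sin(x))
This is a 0/0 indeterminate form.

Apply L'Hôpital's rule: differentiate numerator and denominator separately.
  f(x) = 1 - cos(x)   ⇒   f'(x) = sin(x)
  g(x) = sin(x)   ⇒   g'(x) = cos(x)
  lim(x→0) f'(x)/g'(x) = lim(x→0) (sin(x))/(cos(x))
  = 0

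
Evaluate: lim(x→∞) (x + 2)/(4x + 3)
This is an ∞/∞ indeterminate form.

Apply L'Hôpital's rule: differentiate numerator and denominator separately.
  f(x) = x + 2   ⇒   f'(x) = 1
  g(x) = 4·x + 3   ⇒   g'(x) = 4
  lim(x→∞) f'(x)/g'(x) = lim(x→∞) (1)/(4)
  = 1/4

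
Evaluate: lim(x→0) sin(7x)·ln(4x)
This is a 0·∞ indeterminate form.

Rewrite 0·∞ as a quotient (0/0 or ∞/∞ form), then apply L'Hôpital's rule:
  lim(x→0) sin(7x)·ln(4x) = 0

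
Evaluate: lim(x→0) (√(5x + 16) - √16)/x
This is a standard limit.

Factor or rationalize the expression:
  lim(x→0) (√(5x + 16) - √16)/x = 5/8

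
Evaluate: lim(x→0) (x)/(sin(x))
This is a 0/0 indeterminate form.

Apply L'Hôpital's rule: differentiate numerator and denominator separately.
  f(x) = x   ⇒   f'(x) = 1
  g(x) = sin(x)   ⇒   g'(x) = cos(x)
  lim(x→0) f'(x)/g'(x) = lim(x→0) (1)/(cos(x))
  = 1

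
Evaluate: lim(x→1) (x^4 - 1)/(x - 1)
This is a standard limit.

Factor or rationalize the expression:
  lim(x→1) (x^4 - 1)/(x - 1) = 4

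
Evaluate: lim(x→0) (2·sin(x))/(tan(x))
This is a 0/0 indeterminate form.

Apply L'Hôpital's rule: differentiate numerator and denominator separately.
  f(x) = 2·sin(x)   ⇒   f'(x) = 2·cos(x)
  g(x) = tan(x)   ⇒   g'(x) = tan(x)^2 + 1
  lim(x→0) f'(x)/g'(x) = lim(x→0) (2·cos(x))/(tan(x)^2 + 1)
  = 2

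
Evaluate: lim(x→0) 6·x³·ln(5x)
This is a 0·∞ indeterminate form.

Rewrite 0·∞ as a quotient (0/0 or ∞/∞ form), then apply L'Hôpital's rule:
  lim(x→0) 6·x³·ln(5x) = 0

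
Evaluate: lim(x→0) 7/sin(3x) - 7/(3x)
This is an ∞-∞ indeterminate form.

Combine fractions or rationalize to convert ∞-∞ to 0/0 form:
  lim(x→0) 7/sin(3x) - 7/(3x) = 0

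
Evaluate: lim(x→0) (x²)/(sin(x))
This is a 0/0 indeterminate form.

Apply L'Hôpital's rule: differentiate numerator and denominator separately.
  f(x) = x^2   ⇒   f'(x) = 2·x
  g(x) = sin(x)   ⇒   g'(x) = cos(x)
  lim(x→0) f'(x)/g'(x) = lim(x→0) (2·x)/(cos(x))
  = 0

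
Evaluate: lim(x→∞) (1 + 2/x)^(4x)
This is an exponential indeterminate form.

For exponential indeterminate forms, take the natural log:
  Let L = lim(x→∞) (1 + 2/x)^(4x)
  Then ln(L) = lim(x→∞) [exponent × ln(base)]
  Evaluate using L'Hôpital or standard limits, then exponentiate.
  L = e^(8)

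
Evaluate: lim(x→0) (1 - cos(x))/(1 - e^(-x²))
This is a 0/0 indeterminate form.

Apply L'Hôpital's rule: differentiate numerator and denominator separately.
  f(x) = 1 - cos(x)   ⇒   f'(x) = sin(x)
  g(x) = 1 - e^(-x^2)   ⇒   g'(x) = 2·x·e^(-x^2)
  lim(x→0) f'(x)/g'(x) = lim(x→0) (sin(x))/(2·x·e^(-x^2))
  = 1/2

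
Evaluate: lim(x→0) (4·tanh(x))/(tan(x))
This is a 0/0 indeterminate form.

Apply L'Hôpital's rule: differentiate numerator and denominator separately.
  f(x) = 4·tanh(x)   ⇒   f'(x) = 4 - 4·tanh(x)^2
  g(x) = tan(x)   ⇒   g'(x) = tan(x)^2 + 1
  lim(x→0) f'(x)/g'(x) = lim(x→0) (4 - 4·tanh(x)^2)/(tan(x)^2 + 1)
  = 4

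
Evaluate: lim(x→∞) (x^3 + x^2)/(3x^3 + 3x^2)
This is an ∞/∞ indeterminate form.

Apply L'Hôpital's rule: differentiate numerator and denominator separately.
  f(x) = x^3 + x^2   ⇒   f'(x) = 3·x^2 + 2·x
  g(x) = 3·x^3 + 3·x^2   ⇒   g'(x) = 9·x^2 + 6·x
  lim(x→∞) f'(x)/g'(x) = lim(x→∞) (3·x^2 + 2·x)/(9·x^2 + 6·x)
  = 1/3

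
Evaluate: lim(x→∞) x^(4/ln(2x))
This is an exponential indeterminate form.

For exponential indeterminate forms, take the natural log:
  Let L = lim(x→∞) x^(4/ln(2x))
  Then ln(L) = lim(x→∞) [exponent × ln(base)]
  Evaluate using L'Hôpital or standard limits, then exponentiate.
  L = e^(4)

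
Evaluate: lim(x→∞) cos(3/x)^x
This is an exponential indeterminate form.

For exponential indeterminate forms, take the natural log:
  Let L = lim(x→∞) cos(3/x)^x
  Then ln(L) = lim(x→∞) [exponent × ln(base)]
  Evaluate using L'Hôpital or standard limits, then exponentiate.
  L = 1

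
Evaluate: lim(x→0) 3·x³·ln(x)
This is a 0·∞ indeterminate form.

Rewrite 0·∞ as a quotient (0/0 or ∞/∞ form), then apply L'Hôpital's rule:
  lim(x→0) 3·x³·ln(x) = 0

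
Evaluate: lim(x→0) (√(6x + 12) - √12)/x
This is a standard limit.

Factor or rationalize the expression:
  lim(x→0) (√(6x + 12) - √12)/x = sqrt(3)/2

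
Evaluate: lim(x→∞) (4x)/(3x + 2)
This is an ∞/∞ indeterminate form.

Apply L'Hôpital's rule: differentiate numerator and denominator separately.
  f(x) = 4·x   ⇒   f'(x) = 4
  g(x) = 3·x + 2   ⇒   g'(x) = 3
  lim(x→∞) f'(x)/g'(x) = lim(x→∞) (4)/(3)
  = 4/3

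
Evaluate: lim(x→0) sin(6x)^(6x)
This is an exponential indeterminate form.

For exponential indeterminate forms, take the natural log:
  Let L = lim(x→0) sin(6x)^(6x)
  Then ln(L) = lim(x→0) [exponent × ln(base)]
  Evaluate using L'Hôpital or standard limits, then exponentiate.
  L = 1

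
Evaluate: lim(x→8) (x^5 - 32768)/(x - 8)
This is a standard limit.

Factor or rationalize the expression:
  lim(x→8) (x^5 - 32768)/(x - 8) = 20480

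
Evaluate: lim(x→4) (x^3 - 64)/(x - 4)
This is a standard limit.

Factor or rationalize the expression:
  lim(x→4) (x^3 - 64)/(x - 4) = 48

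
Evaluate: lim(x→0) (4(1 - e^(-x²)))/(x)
This is a 0/0 indeterminate form.

Apply L'Hôpital's rule: differentiate numerator and denominator separately.
  f(x) = 4 - 4·e^(-x^2)   ⇒   f'(x) = 8·x·e^(-x^2)
  g(x) = x   ⇒   g'(x) = 1
  lim(x→0) f'(x)/g'(x) = lim(x→0) (8·x·e^(-x^2))/(1)
  = 0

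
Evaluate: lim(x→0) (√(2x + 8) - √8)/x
This is a standard limit.

Factor or rationalize the expression:
  lim(x→0) (√(2x + 8) - √8)/x = sqrt(2)/4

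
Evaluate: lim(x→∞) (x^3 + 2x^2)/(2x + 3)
This is an ∞/∞ indeterminate form.

Apply L'Hôpital's rule: differentiate numerator and denominator separately.
  f(x) = x^3 + 2·x^2   ⇒   f'(x) = 3·x^2 + 4·x
  g(x) = 2·x + 3   ⇒   g'(x) = 2
  lim(x→∞) f'(x)/g'(x) = lim(x→∞) (3·x^2 + 4·x)/(2)
  = ∞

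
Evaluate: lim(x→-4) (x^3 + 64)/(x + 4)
This is a standard limit.

Factor or rationalize the expression:
  lim(x→-4) (x^3 + 64)/(x + 4) = 48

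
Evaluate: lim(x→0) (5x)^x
This is an exponential indeterminate form.

For exponential indeterminate forms, take the natural log:
  Let L = lim(x→0) (5x)^x
  Then ln(L) = lim(x→0) [exponent × ln(base)]
  Evaluate using L'Hôpital or standard limits, then exponentiate.
  L = 1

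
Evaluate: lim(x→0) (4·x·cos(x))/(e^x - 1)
This is a 0/0 indeterminate form.

Apply L'Hôpital's rule: differentiate numerator and denominator separately.
  f(x) = 4·x·cos(x)   ⇒   f'(x) = -4·x·sin(x) + 4·cos(x)
  g(x) = e^(x) - 1   ⇒   g'(x) = e^(x)
  lim(x→0) f'(x)/g'(x) = lim(x→0) (-4·x·sin(x) + 4·cos(x))/(e^(x))
  = 4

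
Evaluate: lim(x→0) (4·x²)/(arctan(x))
This is a 0/0 indeterminate form.

Apply L'Hôpital's rule: differentiate numerator and denominator separately.
  f(x) = 4·x^2   ⇒   f'(x) = 8·x
  g(x) = atan(x)   ⇒   g'(x) = 1/(x^2 + 1)
  lim(x→0) f'(x)/g'(x) = lim(x→0) (8·x)/(1/(x^2 + 1))
  = 0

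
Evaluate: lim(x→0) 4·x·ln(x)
This is a 0·∞ indeterminate form.

Rewrite 0·∞ as a quotient (0/0 or ∞/∞ form), then apply L'Hôpital's rule:
  lim(x→0) 4·x·ln(x) = 0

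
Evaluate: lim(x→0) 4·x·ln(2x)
This is a 0·∞ indeterminate form.

Rewrite 0·∞ as a quotient (0/0 or ∞/∞ form), then apply L'Hôpital's rule:
  lim(x→0) 4·x·ln(2x) = 0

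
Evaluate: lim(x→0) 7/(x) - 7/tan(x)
This is an ∞-∞ indeterminate form.

Combine fractions or rationalize to convert ∞-∞ to 0/0 form:
  lim(x→0) 7/(x) - 7/tan(x) = 0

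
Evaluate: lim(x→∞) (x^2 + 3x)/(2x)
This is an ∞/∞ indeterminate form.

Apply L'Hôpital's rule: differentiate numerator and denominator separately.
  f(x) = x^2 + 3·x   ⇒   f'(x) = 2·x + 3
  g(x) = 2·x   ⇒   g'(x) = 2
  lim(x→∞) f'(x)/g'(x) = lim(x→∞) (2·x + 3)/(2)
  = ∞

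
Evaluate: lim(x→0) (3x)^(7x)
This is an exponential indeterminate form.

For exponential indeterminate forms, take the natural log:
  Let L = lim(x→0) (3x)^(7x)
  Then ln(L) = lim(x→0) [exponent × ln(base)]
  Evaluate using L'Hôpital or standard limits, then exponentiate.
  L = 1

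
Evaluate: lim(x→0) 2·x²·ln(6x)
This is a 0·∞ indeterminate form.

Rewrite 0·∞ as a quotient (0/0 or ∞/∞ form), then apply L'Hôpital's rule:
  lim(x→0) 2·x²·ln(6x) = 0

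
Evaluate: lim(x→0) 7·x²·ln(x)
This is a 0·∞ indeterminate form.

Rewrite 0·∞ as a quotient (0/0 or ∞/∞ form), then apply L'Hôpital's rule:
  lim(x→0) 7·x²·ln(x) = 0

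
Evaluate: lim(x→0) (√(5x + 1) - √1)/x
This is a standard limit.

Factor or rationalize the expression:
  lim(x→0) (√(5x + 1) - √1)/x = 5/2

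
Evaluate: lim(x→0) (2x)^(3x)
This is an exponential indeterminate form.

For exponential indeterminate forms, take the natural log:
  Let L = lim(x→0) (2x)^(3x)
  Then ln(L) = lim(x→0) [exponent × ln(base)]
  Evaluate using L'Hôpital or standard limits, then exponentiate.
  L = 1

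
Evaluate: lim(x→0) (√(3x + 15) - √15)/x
This is a standard limit.

Factor or rationalize the expression:
  lim(x→0) (√(3x + 15) - √15)/x = sqrt(15)/10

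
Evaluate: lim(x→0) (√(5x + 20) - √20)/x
This is a standard limit.

Factor or rationalize the expression:
  lim(x→0) (√(5x + 20) - √20)/x = sqrt(5)/4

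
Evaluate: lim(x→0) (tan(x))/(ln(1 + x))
This is a 0/0 indeterminate form.

Apply L'Hôpital's rule: differentiate numerator and denominator separately.
  f(x) = tan(x)   ⇒   f'(x) = tan(x)^2 + 1
  g(x) = ln(x + 1)   ⇒   g'(x) = 1/(x + 1)
  lim(x→0) f'(x)/g'(x) = lim(x→0) (tan(x)^2 + 1)/(1/(x + 1))
  = 1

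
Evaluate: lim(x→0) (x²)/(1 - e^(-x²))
This is a 0/0 indeterminate form.

Apply L'Hôpital's rule: differentiate numerator and denominator separately.
  f(x) = x^2   ⇒   f'(x) = 2·x
  g(x) = 1 - e^(-x^2)   ⇒   g'(x) = 2·x·e^(-x^2)
  lim(x→0) f'(x)/g'(x) = lim(x→0) (2·x)/(2·x·e^(-x^2))
  = 1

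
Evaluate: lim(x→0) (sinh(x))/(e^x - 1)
This is a 0/0 indeterminate form.

Apply L'Hôpital's rule: differentiate numerator and denominator separately.
  f(x) = sinh(x)   ⇒   f'(x) = cosh(x)
  g(x) = e^(x) - 1   ⇒   g'(x) = e^(x)
  lim(x→0) f'(x)/g'(x) = lim(x→0) (cosh(x))/(e^(x))
  = 1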